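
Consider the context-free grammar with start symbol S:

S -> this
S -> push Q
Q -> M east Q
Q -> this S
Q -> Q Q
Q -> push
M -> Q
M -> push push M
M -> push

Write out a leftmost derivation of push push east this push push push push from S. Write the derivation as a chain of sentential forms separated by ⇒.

S ⇒ push Q ⇒ push M east Q ⇒ push push east Q ⇒ push push east this S ⇒ push push east this push Q ⇒ push push east this push Q Q ⇒ push push east this push Q Q Q ⇒ push push east this push push Q Q ⇒ push push east this push push push Q ⇒ push push east this push push push push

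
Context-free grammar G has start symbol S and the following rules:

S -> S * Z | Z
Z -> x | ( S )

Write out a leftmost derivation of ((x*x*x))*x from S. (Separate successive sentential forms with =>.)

S => S*Z   [S -> S * Z]
S*Z => Z*Z   [S -> Z]
Z*Z => (S)*Z   [Z -> ( S )]
(S)*Z => (Z)*Z   [S -> Z]
(Z)*Z => ((S))*Z   [Z -> ( S )]
((S))*Z => ((S*Z))*Z   [S -> S * Z]
((S*Z))*Z => ((S*Z*Z))*Z   [S -> S * Z]
((S*Z*Z))*Z => ((Z*Z*Z))*Z   [S -> Z]
((Z*Z*Z))*Z => ((x*Z*Z))*Z   [Z -> x]
((x*Z*Z))*Z => ((x*x*Z))*Z   [Z -> x]
((x*x*Z))*Z => ((x*x*x))*Z   [Z -> x]
((x*x*x))*Z => ((x*x*x))*x   [Z -> x]

S=>S*Z=>Z*Z=>(S)*Z=>(Z)*Z=>((S))*Z=>((S*Z))*Z=>((S*Z*Z))*Z=>((Z*Z*Z))*Z=>((x*Z*Z))*Z=>((x*x*Z))*Z=>((x*x*x))*Z=>((x*x*x))*x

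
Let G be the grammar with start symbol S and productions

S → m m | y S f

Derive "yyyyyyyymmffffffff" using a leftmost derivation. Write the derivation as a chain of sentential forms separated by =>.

S => ySf   [S → y S f]
ySf => yySff   [S → y S f]
yySff => yyySfff   [S → y S f]
yyySfff => yyyySffff   [S → y S f]
yyyySffff => yyyyySfffff   [S → y S f]
yyyyySfffff => yyyyyySffffff   [S → y S f]
yyyyyySffffff => yyyyyyySfffffff   [S → y S f]
yyyyyyySfffffff => yyyyyyyySffffffff   [S → y S f]
yyyyyyyySffffffff => yyyyyyyymmffffffff   [S → m m]

S => ySf => yySff => yyySfff => yyyySffff => yyyyySfffff => yyyyyySffffff => yyyyyyySfffffff => yyyyyyyySffffffff => yyyyyyyymmffffffff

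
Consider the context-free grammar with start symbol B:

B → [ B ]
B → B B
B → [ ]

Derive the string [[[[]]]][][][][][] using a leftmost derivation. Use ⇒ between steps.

B ⇒ BB ⇒ BBB ⇒ BBBB ⇒ BBBBB ⇒ BBBBBB ⇒ [B]BBBBB ⇒ [[B]]BBBBB ⇒ [[[B]]]BBBBB ⇒ [[[[]]]]BBBBB ⇒ [[[[]]]][]BBBB ⇒ [[[[]]]][][]BBB ⇒ [[[[]]]][][][]BB ⇒ [[[[]]]][][][][]B ⇒ [[[[]]]][][][][][]

B ⇒ BB   [B → B B]
BB ⇒ BBB   [B → B B]
BBB ⇒ BBBB   [B → B B]
BBBB ⇒ BBBBB   [B → B B]
BBBBB ⇒ BBBBBB   [B → B B]
BBBBBB ⇒ [B]BBBBB   [B → [ B ]]
[B]BBBBB ⇒ [[B]]BBBBB   [B → [ B ]]
[[B]]BBBBB ⇒ [[[B]]]BBBBB   [B → [ B ]]
[[[B]]]BBBBB ⇒ [[[[]]]]BBBBB   [B → [ ]]
[[[[]]]]BBBBB ⇒ [[[[]]]][]BBBB   [B → [ ]]
[[[[]]]][]BBBB ⇒ [[[[]]]][][]BBB   [B → [ ]]
[[[[]]]][][]BBB ⇒ [[[[]]]][][][]BB   [B → [ ]]
[[[[]]]][][][]BB ⇒ [[[[]]]][][][][]B   [B → [ ]]
[[[[]]]][][][][]B ⇒ [[[[]]]][][][][][]   [B → [ ]]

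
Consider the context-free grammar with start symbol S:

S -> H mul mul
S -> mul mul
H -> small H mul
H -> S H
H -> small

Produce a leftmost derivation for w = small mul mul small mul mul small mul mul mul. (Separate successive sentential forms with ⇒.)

S ⇒ H mul mul ⇒ small H mul mul mul ⇒ small S H mul mul mul ⇒ small mul mul H mul mul mul ⇒ small mul mul S H mul mul mul ⇒ small mul mul H mul mul H mul mul mul ⇒ small mul mul small mul mul H mul mul mul ⇒ small mul mul small mul mul small mul mul mul

S ⇒ H mul mul   [S -> H mul mul]
H mul mul ⇒ small H mul mul mul   [H -> small H mul]
small H mul mul mul ⇒ small S H mul mul mul   [H -> S H]
small S H mul mul mul ⇒ small mul mul H mul mul mul   [S -> mul mul]
small mul mul H mul mul mul ⇒ small mul mul S H mul mul mul   [H -> S H]
small mul mul S H mul mul mul ⇒ small mul mul H mul mul H mul mul mul   [S -> H mul mul]
small mul mul H mul mul H mul mul mul ⇒ small mul mul small mul mul H mul mul mul   [H -> small]
small mul mul small mul mul H mul mul mul ⇒ small mul mul small mul mul small mul mul mul   [H -> small]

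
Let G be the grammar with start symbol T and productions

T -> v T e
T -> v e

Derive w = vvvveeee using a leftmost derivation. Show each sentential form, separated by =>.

T=>vTe=>vvTee=>vvvTeee=>vvvveeee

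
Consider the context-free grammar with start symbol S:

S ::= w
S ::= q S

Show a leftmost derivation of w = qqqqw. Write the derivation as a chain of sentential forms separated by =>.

S => qS => qqS => qqqS => qqqqS => qqqqw

S => qS   [S ::= q S]
qS => qqS   [S ::= q S]
qqS => qqqS   [S ::= q S]
qqqS => qqqqS   [S ::= q S]
qqqqS => qqqqw   [S ::= w]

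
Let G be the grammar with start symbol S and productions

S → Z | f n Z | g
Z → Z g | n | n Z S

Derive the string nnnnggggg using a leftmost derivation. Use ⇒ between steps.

S ⇒ Z ⇒ Zg ⇒ Zgg ⇒ nZSgg ⇒ nnZSSgg ⇒ nnnZSSSgg ⇒ nnnnSSSgg ⇒ nnnngSSgg ⇒ nnnnggSgg ⇒ nnnnggggg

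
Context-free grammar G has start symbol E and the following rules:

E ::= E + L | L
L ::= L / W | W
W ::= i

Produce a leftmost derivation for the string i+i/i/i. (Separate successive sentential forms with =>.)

E => E+L   [E ::= E + L]
E+L => L+L   [E ::= L]
L+L => W+L   [L ::= W]
W+L => i+L   [W ::= i]
i+L => i+L/W   [L ::= L / W]
i+L/W => i+L/W/W   [L ::= L / W]
i+L/W/W => i+W/W/W   [L ::= W]
i+W/W/W => i+i/W/W   [W ::= i]
i+i/W/W => i+i/i/W   [W ::= i]
i+i/i/W => i+i/i/i   [W ::= i]

E=>E+L=>L+L=>W+L=>i+L=>i+L/W=>i+L/W/W=>i+W/W/W=>i+i/W/W=>i+i/i/W=>i+i/i/i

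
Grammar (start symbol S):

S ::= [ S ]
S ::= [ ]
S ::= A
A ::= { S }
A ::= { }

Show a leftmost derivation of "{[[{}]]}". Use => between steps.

S => A   [S ::= A]
A => {S}   [A ::= { S }]
{S} => {[S]}   [S ::= [ S ]]
{[S]} => {[[S]]}   [S ::= [ S ]]
{[[S]]} => {[[A]]}   [S ::= A]
{[[A]]} => {[[{}]]}   [A ::= { }]

S => A => {S} => {[S]} => {[[S]]} => {[[A]]} => {[[{}]]}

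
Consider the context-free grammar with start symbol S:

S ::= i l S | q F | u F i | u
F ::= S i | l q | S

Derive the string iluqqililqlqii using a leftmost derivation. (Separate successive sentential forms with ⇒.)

S ⇒ ilS ⇒ iluFi ⇒ iluSi ⇒ iluqFi ⇒ iluqSi ⇒ iluqqFi ⇒ iluqqSii ⇒ iluqqilSii ⇒ iluqqililSii ⇒ iluqqililqFii ⇒ iluqqililqlqii

S ⇒ ilS   [S ::= i l S]
ilS ⇒ iluFi   [S ::= u F i]
iluFi ⇒ iluSi   [F ::= S]
iluSi ⇒ iluqFi   [S ::= q F]
iluqFi ⇒ iluqSi   [F ::= S]
iluqSi ⇒ iluqqFi   [S ::= q F]
iluqqFi ⇒ iluqqSii   [F ::= S i]
iluqqSii ⇒ iluqqilSii   [S ::= i l S]
iluqqilSii ⇒ iluqqililSii   [S ::= i l S]
iluqqililSii ⇒ iluqqililqFii   [S ::= q F]
iluqqililqFii ⇒ iluqqililqlqii   [F ::= l q]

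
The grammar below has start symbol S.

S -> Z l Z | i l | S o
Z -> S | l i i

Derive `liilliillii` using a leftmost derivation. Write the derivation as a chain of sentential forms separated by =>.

S => ZlZ => SlZ => ZlZlZ => liilZlZ => liilliilZ => liilliillii

S => ZlZ   [S -> Z l Z]
ZlZ => SlZ   [Z -> S]
SlZ => ZlZlZ   [S -> Z l Z]
ZlZlZ => liilZlZ   [Z -> l i i]
liilZlZ => liilliilZ   [Z -> l i i]
liilliilZ => liilliillii   [Z -> l i i]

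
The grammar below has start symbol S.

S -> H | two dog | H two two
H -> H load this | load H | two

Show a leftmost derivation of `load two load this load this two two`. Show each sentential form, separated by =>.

S => H two two => H load this two two => load H load this two two => load H load this load this two two => load two load this load this two two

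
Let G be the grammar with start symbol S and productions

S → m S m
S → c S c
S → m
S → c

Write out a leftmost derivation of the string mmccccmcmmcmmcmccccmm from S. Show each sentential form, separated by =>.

S => mSm   [S → m S m]
mSm => mmSmm   [S → m S m]
mmSmm => mmcScmm   [S → c S c]
mmcScmm => mmccSccmm   [S → c S c]
mmccSccmm => mmcccScccmm   [S → c S c]
mmcccScccmm => mmccccSccccmm   [S → c S c]
mmccccSccccmm => mmccccmSmccccmm   [S → m S m]
mmccccmSmccccmm => mmccccmcScmccccmm   [S → c S c]
mmccccmcScmccccmm => mmccccmcmSmcmccccmm   [S → m S m]
mmccccmcmSmcmccccmm => mmccccmcmmSmmcmccccmm   [S → m S m]
mmccccmcmmSmmcmccccmm => mmccccmcmmcmmcmccccmm   [S → c]

S=>mSm=>mmSmm=>mmcScmm=>mmccSccmm=>mmcccScccmm=>mmccccSccccmm=>mmccccmSmccccmm=>mmccccmcScmccccmm=>mmccccmcmSmcmccccmm=>mmccccmcmmSmmcmccccmm=>mmccccmcmmcmmcmccccmm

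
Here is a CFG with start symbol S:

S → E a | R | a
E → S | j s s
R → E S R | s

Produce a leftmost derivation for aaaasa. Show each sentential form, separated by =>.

S => Ea => Sa => Ra => ESRa => SSRa => EaSRa => SaSRa => EaaSRa => SaaSRa => aaaSRa => aaaaRa => aaaasa

S => Ea   [S → E a]
Ea => Sa   [E → S]
Sa => Ra   [S → R]
Ra => ESRa   [R → E S R]
ESRa => SSRa   [E → S]
SSRa => EaSRa   [S → E a]
EaSRa => SaSRa   [E → S]
SaSRa => EaaSRa   [S → E a]
EaaSRa => SaaSRa   [E → S]
SaaSRa => aaaSRa   [S → a]
aaaSRa => aaaaRa   [S → a]
aaaaRa => aaaasa   [R → s]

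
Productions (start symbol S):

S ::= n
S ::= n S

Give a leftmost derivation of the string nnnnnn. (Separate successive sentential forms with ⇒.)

S ⇒ nS ⇒ nnS ⇒ nnnS ⇒ nnnnS ⇒ nnnnnS ⇒ nnnnnn

S ⇒ nS   [S ::= n S]
nS ⇒ nnS   [S ::= n S]
nnS ⇒ nnnS   [S ::= n S]
nnnS ⇒ nnnnS   [S ::= n S]
nnnnS ⇒ nnnnnS   [S ::= n S]
nnnnnS ⇒ nnnnnn   [S ::= n]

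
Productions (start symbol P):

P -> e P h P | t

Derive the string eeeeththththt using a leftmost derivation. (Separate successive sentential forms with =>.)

P=>ePhP=>eePhPhP=>eeePhPhPhP=>eeeePhPhPhPhP=>eeeethPhPhPhP=>eeeeththPhPhP=>eeeethththPhP=>eeeeththththP=>eeeeththththt

P => ePhP   [P -> e P h P]
ePhP => eePhPhP   [P -> e P h P]
eePhPhP => eeePhPhPhP   [P -> e P h P]
eeePhPhPhP => eeeePhPhPhPhP   [P -> e P h P]
eeeePhPhPhPhP => eeeethPhPhPhP   [P -> t]
eeeethPhPhPhP => eeeeththPhPhP   [P -> t]
eeeeththPhPhP => eeeethththPhP   [P -> t]
eeeethththPhP => eeeeththththP   [P -> t]
eeeeththththP => eeeeththththt   [P -> t]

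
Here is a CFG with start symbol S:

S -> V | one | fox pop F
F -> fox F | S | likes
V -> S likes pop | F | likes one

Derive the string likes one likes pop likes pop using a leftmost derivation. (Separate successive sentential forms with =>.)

S => V => S likes pop => V likes pop => S likes pop likes pop => V likes pop likes pop => likes one likes pop likes pop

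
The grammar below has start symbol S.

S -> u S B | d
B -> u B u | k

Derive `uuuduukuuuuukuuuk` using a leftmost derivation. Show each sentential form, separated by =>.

S => uSB => uuSBB => uuuSBBB => uuudBBB => uuuduBuBB => uuuduuBuuBB => uuuduukuuBB => uuuduukuuuBuB => uuuduukuuuuBuuB => uuuduukuuuuuBuuuB => uuuduukuuuuukuuuB => uuuduukuuuuukuuuk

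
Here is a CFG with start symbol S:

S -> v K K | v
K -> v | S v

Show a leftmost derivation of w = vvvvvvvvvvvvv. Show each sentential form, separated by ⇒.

S ⇒ vKK ⇒ vSvK ⇒ vvKKvK ⇒ vvvKvK ⇒ vvvSvvK ⇒ vvvvKKvvK ⇒ vvvvSvKvvK ⇒ vvvvvKKvKvvK ⇒ vvvvvvKvKvvK ⇒ vvvvvvvvKvvK ⇒ vvvvvvvvvvvK ⇒ vvvvvvvvvvvSv ⇒ vvvvvvvvvvvvv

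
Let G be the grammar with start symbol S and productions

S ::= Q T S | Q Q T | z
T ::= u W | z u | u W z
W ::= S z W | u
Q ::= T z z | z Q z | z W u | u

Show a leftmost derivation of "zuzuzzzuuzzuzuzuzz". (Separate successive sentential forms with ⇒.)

S ⇒ QTS ⇒ zQzTS ⇒ zuzTS ⇒ zuzuWzS ⇒ zuzuSzWzS ⇒ zuzuQQTzWzS ⇒ zuzuzQzQTzWzS ⇒ zuzuzzQzzQTzWzS ⇒ zuzuzzzWuzzQTzWzS ⇒ zuzuzzzuuzzQTzWzS ⇒ zuzuzzzuuzzuTzWzS ⇒ zuzuzzzuuzzuzuzWzS ⇒ zuzuzzzuuzzuzuzuzS ⇒ zuzuzzzuuzzuzuzuzz

S ⇒ QTS   [S ::= Q T S]
QTS ⇒ zQzTS   [Q ::= z Q z]
zQzTS ⇒ zuzTS   [Q ::= u]
zuzTS ⇒ zuzuWzS   [T ::= u W z]
zuzuWzS ⇒ zuzuSzWzS   [W ::= S z W]
zuzuSzWzS ⇒ zuzuQQTzWzS   [S ::= Q Q T]
zuzuQQTzWzS ⇒ zuzuzQzQTzWzS   [Q ::= z Q z]
zuzuzQzQTzWzS ⇒ zuzuzzQzzQTzWzS   [Q ::= z Q z]
zuzuzzQzzQTzWzS ⇒ zuzuzzzWuzzQTzWzS   [Q ::= z W u]
zuzuzzzWuzzQTzWzS ⇒ zuzuzzzuuzzQTzWzS   [W ::= u]
zuzuzzzuuzzQTzWzS ⇒ zuzuzzzuuzzuTzWzS   [Q ::= u]
zuzuzzzuuzzuTzWzS ⇒ zuzuzzzuuzzuzuzWzS   [T ::= z u]
zuzuzzzuuzzuzuzWzS ⇒ zuzuzzzuuzzuzuzuzS   [W ::= u]
zuzuzzzuuzzuzuzuzS ⇒ zuzuzzzuuzzuzuzuzz   [S ::= z]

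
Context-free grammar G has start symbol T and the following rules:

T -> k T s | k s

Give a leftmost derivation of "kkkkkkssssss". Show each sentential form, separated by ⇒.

T⇒kTs⇒kkTss⇒kkkTsss⇒kkkkTssss⇒kkkkkTsssss⇒kkkkkkssssss

T ⇒ kTs   [T -> k T s]
kTs ⇒ kkTss   [T -> k T s]
kkTss ⇒ kkkTsss   [T -> k T s]
kkkTsss ⇒ kkkkTssss   [T -> k T s]
kkkkTssss ⇒ kkkkkTsssss   [T -> k T s]
kkkkkTsssss ⇒ kkkkkkssssss   [T -> k s]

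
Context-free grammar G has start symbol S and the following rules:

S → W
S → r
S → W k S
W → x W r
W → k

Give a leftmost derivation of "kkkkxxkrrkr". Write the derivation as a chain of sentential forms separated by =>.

S=>WkS=>kkS=>kkWkS=>kkkkS=>kkkkWkS=>kkkkxWrkS=>kkkkxxWrrkS=>kkkkxxkrrkS=>kkkkxxkrrkr

S => WkS   [S → W k S]
WkS => kkS   [W → k]
kkS => kkWkS   [S → W k S]
kkWkS => kkkkS   [W → k]
kkkkS => kkkkWkS   [S → W k S]
kkkkWkS => kkkkxWrkS   [W → x W r]
kkkkxWrkS => kkkkxxWrrkS   [W → x W r]
kkkkxxWrrkS => kkkkxxkrrkS   [W → k]
kkkkxxkrrkS => kkkkxxkrrkr   [S → r]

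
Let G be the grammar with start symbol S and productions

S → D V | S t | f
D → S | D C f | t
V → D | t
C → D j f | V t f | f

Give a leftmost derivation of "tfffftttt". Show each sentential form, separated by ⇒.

S ⇒ St   [S → S t]
St ⇒ Stt   [S → S t]
Stt ⇒ Sttt   [S → S t]
Sttt ⇒ DVttt   [S → D V]
DVttt ⇒ DCfVttt   [D → D C f]
DCfVttt ⇒ DCfCfVttt   [D → D C f]
DCfCfVttt ⇒ tCfCfVttt   [D → t]
tCfCfVttt ⇒ tffCfVttt   [C → f]
tffCfVttt ⇒ tffffVttt   [C → f]
tffffVttt ⇒ tfffftttt   [V → t]

S ⇒ St ⇒ Stt ⇒ Sttt ⇒ DVttt ⇒ DCfVttt ⇒ DCfCfVttt ⇒ tCfCfVttt ⇒ tffCfVttt ⇒ tffffVttt ⇒ tfffftttt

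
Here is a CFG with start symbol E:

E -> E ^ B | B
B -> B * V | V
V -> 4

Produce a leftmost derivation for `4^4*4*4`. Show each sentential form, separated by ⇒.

E⇒E^B⇒B^B⇒V^B⇒4^B⇒4^B*V⇒4^B*V*V⇒4^V*V*V⇒4^4*V*V⇒4^4*4*V⇒4^4*4*4

E ⇒ E^B   [E -> E ^ B]
E^B ⇒ B^B   [E -> B]
B^B ⇒ V^B   [B -> V]
V^B ⇒ 4^B   [V -> 4]
4^B ⇒ 4^B*V   [B -> B * V]
4^B*V ⇒ 4^B*V*V   [B -> B * V]
4^B*V*V ⇒ 4^V*V*V   [B -> V]
4^V*V*V ⇒ 4^4*V*V   [V -> 4]
4^4*V*V ⇒ 4^4*4*V   [V -> 4]
4^4*4*V ⇒ 4^4*4*4   [V -> 4]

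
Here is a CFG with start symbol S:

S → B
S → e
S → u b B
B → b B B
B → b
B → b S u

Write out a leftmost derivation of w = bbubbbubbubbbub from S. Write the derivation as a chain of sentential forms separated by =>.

S => B => bBB => bbSuB => bbubBuB => bbubbBBuB => bbubbbSuBuB => bbubbbubBuBuB => bbubbbubbuBuB => bbubbbubbubBBuB => bbubbbubbubbBuB => bbubbbubbubbbuB => bbubbbubbubbbub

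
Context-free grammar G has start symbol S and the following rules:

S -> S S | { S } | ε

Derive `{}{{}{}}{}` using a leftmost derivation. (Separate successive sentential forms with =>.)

S => SS => SSS => {S}SS => {}SS => {}{S}S => {}{SS}S => {}{{S}S}S => {}{{}S}S => {}{{}{S}}S => {}{{}{}}S => {}{{}{}}{S} => {}{{}{}}{}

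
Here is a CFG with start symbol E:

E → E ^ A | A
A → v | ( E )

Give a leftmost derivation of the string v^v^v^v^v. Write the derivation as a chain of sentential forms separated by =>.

E => E^A => E^A^A => E^A^A^A => E^A^A^A^A => A^A^A^A^A => v^A^A^A^A => v^v^A^A^A => v^v^v^A^A => v^v^v^v^A => v^v^v^v^v

E => E^A   [E → E ^ A]
E^A => E^A^A   [E → E ^ A]
E^A^A => E^A^A^A   [E → E ^ A]
E^A^A^A => E^A^A^A^A   [E → E ^ A]
E^A^A^A^A => A^A^A^A^A   [E → A]
A^A^A^A^A => v^A^A^A^A   [A → v]
v^A^A^A^A => v^v^A^A^A   [A → v]
v^v^A^A^A => v^v^v^A^A   [A → v]
v^v^v^A^A => v^v^v^v^A   [A → v]
v^v^v^v^A => v^v^v^v^v   [A → v]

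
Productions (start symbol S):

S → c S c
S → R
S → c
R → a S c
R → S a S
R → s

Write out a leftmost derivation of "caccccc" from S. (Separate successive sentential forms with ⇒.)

S ⇒ cSc ⇒ cRc ⇒ caScc ⇒ cacSccc ⇒ caccccc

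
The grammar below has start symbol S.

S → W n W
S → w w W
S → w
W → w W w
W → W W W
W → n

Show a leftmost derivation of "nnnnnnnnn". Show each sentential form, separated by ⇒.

S ⇒ WnW   [S → W n W]
WnW ⇒ WWWnW   [W → W W W]
WWWnW ⇒ WWWWWnW   [W → W W W]
WWWWWnW ⇒ WWWWWWWnW   [W → W W W]
WWWWWWWnW ⇒ nWWWWWWnW   [W → n]
nWWWWWWnW ⇒ nnWWWWWnW   [W → n]
nnWWWWWnW ⇒ nnnWWWWnW   [W → n]
nnnWWWWnW ⇒ nnnnWWWnW   [W → n]
nnnnWWWnW ⇒ nnnnnWWnW   [W → n]
nnnnnWWnW ⇒ nnnnnnWnW   [W → n]
nnnnnnWnW ⇒ nnnnnnnnW   [W → n]
nnnnnnnnW ⇒ nnnnnnnnn   [W → n]

S ⇒ WnW ⇒ WWWnW ⇒ WWWWWnW ⇒ WWWWWWWnW ⇒ nWWWWWWnW ⇒ nnWWWWWnW ⇒ nnnWWWWnW ⇒ nnnnWWWnW ⇒ nnnnnWWnW ⇒ nnnnnnWnW ⇒ nnnnnnnnW ⇒ nnnnnnnnn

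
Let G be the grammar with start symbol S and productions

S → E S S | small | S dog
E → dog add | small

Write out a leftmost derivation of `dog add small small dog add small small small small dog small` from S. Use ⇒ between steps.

S ⇒ E S S ⇒ dog add S S ⇒ dog add S dog S ⇒ dog add E S S dog S ⇒ dog add small S S dog S ⇒ dog add small E S S S dog S ⇒ dog add small small S S S dog S ⇒ dog add small small E S S S S dog S ⇒ dog add small small dog add S S S S dog S ⇒ dog add small small dog add small S S S dog S ⇒ dog add small small dog add small small S S dog S ⇒ dog add small small dog add small small small S dog S ⇒ dog add small small dog add small small small small dog S ⇒ dog add small small dog add small small small small dog small

S ⇒ E S S   [S → E S S]
E S S ⇒ dog add S S   [E → dog add]
dog add S S ⇒ dog add S dog S   [S → S dog]
dog add S dog S ⇒ dog add E S S dog S   [S → E S S]
dog add E S S dog S ⇒ dog add small S S dog S   [E → small]
dog add small S S dog S ⇒ dog add small E S S S dog S   [S → E S S]
dog add small E S S S dog S ⇒ dog add small small S S S dog S   [E → small]
dog add small small S S S dog S ⇒ dog add small small E S S S S dog S   [S → E S S]
dog add small small E S S S S dog S ⇒ dog add small small dog add S S S S dog S   [E → dog add]
dog add small small dog add S S S S dog S ⇒ dog add small small dog add small S S S dog S   [S → small]
dog add small small dog add small S S S dog S ⇒ dog add small small dog add small small S S dog S   [S → small]
dog add small small dog add small small S S dog S ⇒ dog add small small dog add small small small S dog S   [S → small]
dog add small small dog add small small small S dog S ⇒ dog add small small dog add small small small small dog S   [S → small]
dog add small small dog add small small small small dog S ⇒ dog add small small dog add small small small small dog small   [S → small]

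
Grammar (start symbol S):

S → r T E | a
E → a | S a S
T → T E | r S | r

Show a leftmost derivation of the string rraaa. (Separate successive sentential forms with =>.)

S => rTE   [S → r T E]
rTE => rrE   [T → r]
rrE => rrSaS   [E → S a S]
rrSaS => rraaS   [S → a]
rraaS => rraaa   [S → a]

S=>rTE=>rrE=>rrSaS=>rraaS=>rraaa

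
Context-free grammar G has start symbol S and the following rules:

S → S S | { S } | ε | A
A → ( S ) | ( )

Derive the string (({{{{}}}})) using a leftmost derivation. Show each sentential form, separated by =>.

S => A   [S → A]
A => (S)   [A → ( S )]
(S) => (A)   [S → A]
(A) => ((S))   [A → ( S )]
((S)) => (({S}))   [S → { S }]
(({S})) => (({{S}}))   [S → { S }]
(({{S}})) => (({{{S}}}))   [S → { S }]
(({{{S}}})) => (({{{{S}}}}))   [S → { S }]
(({{{{S}}}})) => (({{{{}}}}))   [S → ε]

S => A => (S) => (A) => ((S)) => (({S})) => (({{S}})) => (({{{S}}})) => (({{{{S}}}})) => (({{{{}}}}))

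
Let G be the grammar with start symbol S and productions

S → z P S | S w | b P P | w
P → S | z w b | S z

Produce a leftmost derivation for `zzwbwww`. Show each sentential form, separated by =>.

S => Sw   [S → S w]
Sw => Sww   [S → S w]
Sww => zPSww   [S → z P S]
zPSww => zzwbSww   [P → z w b]
zzwbSww => zzwbwww   [S → w]

S=>Sw=>Sww=>zPSww=>zzwbSww=>zzwbwww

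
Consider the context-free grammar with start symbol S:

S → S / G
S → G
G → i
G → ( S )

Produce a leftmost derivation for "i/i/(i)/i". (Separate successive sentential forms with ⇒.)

S ⇒ S/G ⇒ S/G/G ⇒ S/G/G/G ⇒ G/G/G/G ⇒ i/G/G/G ⇒ i/i/G/G ⇒ i/i/(S)/G ⇒ i/i/(G)/G ⇒ i/i/(i)/G ⇒ i/i/(i)/i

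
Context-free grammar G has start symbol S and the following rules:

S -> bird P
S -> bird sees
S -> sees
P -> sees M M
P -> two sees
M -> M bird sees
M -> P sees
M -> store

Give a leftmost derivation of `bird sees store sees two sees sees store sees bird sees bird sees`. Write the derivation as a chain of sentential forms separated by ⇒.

S ⇒ bird P ⇒ bird sees M M ⇒ bird sees store M ⇒ bird sees store M bird sees ⇒ bird sees store M bird sees bird sees ⇒ bird sees store P sees bird sees bird sees ⇒ bird sees store sees M M sees bird sees bird sees ⇒ bird sees store sees P sees M sees bird sees bird sees ⇒ bird sees store sees two sees sees M sees bird sees bird sees ⇒ bird sees store sees two sees sees store sees bird sees bird sees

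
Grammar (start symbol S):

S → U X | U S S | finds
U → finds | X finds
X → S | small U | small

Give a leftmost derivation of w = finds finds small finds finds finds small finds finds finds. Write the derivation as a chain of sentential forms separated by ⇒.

S ⇒ U S S ⇒ finds S S ⇒ finds U S S S ⇒ finds finds S S S ⇒ finds finds U S S S S ⇒ finds finds X finds S S S S ⇒ finds finds small U finds S S S S ⇒ finds finds small finds finds S S S S ⇒ finds finds small finds finds U X S S S ⇒ finds finds small finds finds finds X S S S ⇒ finds finds small finds finds finds small S S S ⇒ finds finds small finds finds finds small finds S S ⇒ finds finds small finds finds finds small finds finds S ⇒ finds finds small finds finds finds small finds finds finds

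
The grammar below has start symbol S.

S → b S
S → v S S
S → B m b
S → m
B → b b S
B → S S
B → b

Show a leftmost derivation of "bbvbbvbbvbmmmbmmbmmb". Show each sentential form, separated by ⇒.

S ⇒ Bmb ⇒ bbSmb ⇒ bbvSSmb ⇒ bbvBmbSmb ⇒ bbvbbSmbSmb ⇒ bbvbbvSSmbSmb ⇒ bbvbbvBmbSmbSmb ⇒ bbvbbvbbSmbSmbSmb ⇒ bbvbbvbbvSSmbSmbSmb ⇒ bbvbbvbbvbSSmbSmbSmb ⇒ bbvbbvbbvbmSmbSmbSmb ⇒ bbvbbvbbvbmmmbSmbSmb ⇒ bbvbbvbbvbmmmbmmbSmb ⇒ bbvbbvbbvbmmmbmmbmmb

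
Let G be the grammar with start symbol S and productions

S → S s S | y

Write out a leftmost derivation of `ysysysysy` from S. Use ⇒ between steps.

S⇒SsS⇒SsSsS⇒ysSsS⇒ysSsSsS⇒ysSsSsSsS⇒ysysSsSsS⇒ysysysSsS⇒ysysysysS⇒ysysysysy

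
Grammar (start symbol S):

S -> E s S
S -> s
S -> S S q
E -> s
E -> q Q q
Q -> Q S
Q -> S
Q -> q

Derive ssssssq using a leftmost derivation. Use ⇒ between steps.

S⇒SSq⇒EsSSq⇒ssSSq⇒sssSq⇒sssEsSq⇒sssssSq⇒ssssssq

S ⇒ SSq   [S -> S S q]
SSq ⇒ EsSSq   [S -> E s S]
EsSSq ⇒ ssSSq   [E -> s]
ssSSq ⇒ sssSq   [S -> s]
sssSq ⇒ sssEsSq   [S -> E s S]
sssEsSq ⇒ sssssSq   [E -> s]
sssssSq ⇒ ssssssq   [S -> s]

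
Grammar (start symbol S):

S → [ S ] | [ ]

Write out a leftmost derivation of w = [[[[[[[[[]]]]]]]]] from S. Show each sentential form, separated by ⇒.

S ⇒ [S]   [S → [ S ]]
[S] ⇒ [[S]]   [S → [ S ]]
[[S]] ⇒ [[[S]]]   [S → [ S ]]
[[[S]]] ⇒ [[[[S]]]]   [S → [ S ]]
[[[[S]]]] ⇒ [[[[[S]]]]]   [S → [ S ]]
[[[[[S]]]]] ⇒ [[[[[[S]]]]]]   [S → [ S ]]
[[[[[[S]]]]]] ⇒ [[[[[[[S]]]]]]]   [S → [ S ]]
[[[[[[[S]]]]]]] ⇒ [[[[[[[[S]]]]]]]]   [S → [ S ]]
[[[[[[[[S]]]]]]]] ⇒ [[[[[[[[[]]]]]]]]]   [S → [ ]]

S ⇒ [S] ⇒ [[S]] ⇒ [[[S]]] ⇒ [[[[S]]]] ⇒ [[[[[S]]]]] ⇒ [[[[[[S]]]]]] ⇒ [[[[[[[S]]]]]]] ⇒ [[[[[[[[S]]]]]]]] ⇒ [[[[[[[[[]]]]]]]]]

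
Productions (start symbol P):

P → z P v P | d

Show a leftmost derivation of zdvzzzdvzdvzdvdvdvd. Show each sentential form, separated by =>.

P => zPvP => zdvP => zdvzPvP => zdvzzPvPvP => zdvzzzPvPvPvP => zdvzzzdvPvPvP => zdvzzzdvzPvPvPvP => zdvzzzdvzdvPvPvP => zdvzzzdvzdvzPvPvPvP => zdvzzzdvzdvzdvPvPvP => zdvzzzdvzdvzdvdvPvP => zdvzzzdvzdvzdvdvdvP => zdvzzzdvzdvzdvdvdvd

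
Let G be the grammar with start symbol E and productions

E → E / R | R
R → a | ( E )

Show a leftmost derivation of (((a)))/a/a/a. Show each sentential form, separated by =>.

E => E/R => E/R/R => E/R/R/R => R/R/R/R => (E)/R/R/R => (R)/R/R/R => ((E))/R/R/R => ((R))/R/R/R => (((E)))/R/R/R => (((R)))/R/R/R => (((a)))/R/R/R => (((a)))/a/R/R => (((a)))/a/a/R => (((a)))/a/a/a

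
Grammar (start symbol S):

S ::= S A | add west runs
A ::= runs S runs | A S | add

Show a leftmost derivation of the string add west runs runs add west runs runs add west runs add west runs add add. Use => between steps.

S => S A   [S ::= S A]
S A => S A A   [S ::= S A]
S A A => add west runs A A   [S ::= add west runs]
add west runs A A => add west runs A S A   [A ::= A S]
add west runs A S A => add west runs A S S A   [A ::= A S]
add west runs A S S A => add west runs runs S runs S S A   [A ::= runs S runs]
add west runs runs S runs S S A => add west runs runs add west runs runs S S A   [S ::= add west runs]
add west runs runs add west runs runs S S A => add west runs runs add west runs runs add west runs S A   [S ::= add west runs]
add west runs runs add west runs runs add west runs S A => add west runs runs add west runs runs add west runs S A A   [S ::= S A]
add west runs runs add west runs runs add west runs S A A => add west runs runs add west runs runs add west runs add west runs A A   [S ::= add west runs]
add west runs runs add west runs runs add west runs add west runs A A => add west runs runs add west runs runs add west runs add west runs add A   [A ::= add]
add west runs runs add west runs runs add west runs add west runs add A => add west runs runs add west runs runs add west runs add west runs add add   [A ::= add]

S => S A => S A A => add west runs A A => add west runs A S A => add west runs A S S A => add west runs runs S runs S S A => add west runs runs add west runs runs S S A => add west runs runs add west runs runs add west runs S A => add west runs runs add west runs runs add west runs S A A => add west runs runs add west runs runs add west runs add west runs A A => add west runs runs add west runs runs add west runs add west runs add A => add west runs runs add west runs runs add west runs add west runs add add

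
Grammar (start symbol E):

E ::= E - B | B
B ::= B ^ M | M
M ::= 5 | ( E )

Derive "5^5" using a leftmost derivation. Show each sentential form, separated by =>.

E => B => B^M => M^M => 5^M => 5^5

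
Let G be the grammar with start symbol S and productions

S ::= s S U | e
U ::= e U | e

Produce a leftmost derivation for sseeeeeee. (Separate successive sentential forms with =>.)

S => sSU   [S ::= s S U]
sSU => ssSUU   [S ::= s S U]
ssSUU => sseUU   [S ::= e]
sseUU => sseeU   [U ::= e]
sseeU => sseeeU   [U ::= e U]
sseeeU => sseeeeU   [U ::= e U]
sseeeeU => sseeeeeU   [U ::= e U]
sseeeeeU => sseeeeeeU   [U ::= e U]
sseeeeeeU => sseeeeeee   [U ::= e]

S => sSU => ssSUU => sseUU => sseeU => sseeeU => sseeeeU => sseeeeeU => sseeeeeeU => sseeeeeee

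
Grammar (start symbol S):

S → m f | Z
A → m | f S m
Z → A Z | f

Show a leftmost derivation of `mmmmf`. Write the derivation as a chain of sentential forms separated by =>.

S => Z => AZ => mZ => mAZ => mmZ => mmAZ => mmmZ => mmmAZ => mmmmZ => mmmmf

S => Z   [S → Z]
Z => AZ   [Z → A Z]
AZ => mZ   [A → m]
mZ => mAZ   [Z → A Z]
mAZ => mmZ   [A → m]
mmZ => mmAZ   [Z → A Z]
mmAZ => mmmZ   [A → m]
mmmZ => mmmAZ   [Z → A Z]
mmmAZ => mmmmZ   [A → m]
mmmmZ => mmmmf   [Z → f]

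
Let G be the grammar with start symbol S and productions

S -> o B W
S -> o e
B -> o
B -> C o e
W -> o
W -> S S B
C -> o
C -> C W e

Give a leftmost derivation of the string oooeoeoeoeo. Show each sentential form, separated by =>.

S => oBW => oCoeW => oCWeoeW => oCWeWeoeW => oCWeWeWeoeW => ooWeWeWeoeW => oooeWeWeoeW => oooeoeWeoeW => oooeoeoeoeW => oooeoeoeoeo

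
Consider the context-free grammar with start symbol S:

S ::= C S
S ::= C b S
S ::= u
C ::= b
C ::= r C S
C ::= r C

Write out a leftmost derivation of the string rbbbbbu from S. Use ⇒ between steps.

S ⇒ CbS   [S ::= C b S]
CbS ⇒ rCbS   [C ::= r C]
rCbS ⇒ rbbS   [C ::= b]
rbbS ⇒ rbbCS   [S ::= C S]
rbbCS ⇒ rbbbS   [C ::= b]
rbbbS ⇒ rbbbCbS   [S ::= C b S]
rbbbCbS ⇒ rbbbbbS   [C ::= b]
rbbbbbS ⇒ rbbbbbu   [S ::= u]

S ⇒ CbS ⇒ rCbS ⇒ rbbS ⇒ rbbCS ⇒ rbbbS ⇒ rbbbCbS ⇒ rbbbbbS ⇒ rbbbbbu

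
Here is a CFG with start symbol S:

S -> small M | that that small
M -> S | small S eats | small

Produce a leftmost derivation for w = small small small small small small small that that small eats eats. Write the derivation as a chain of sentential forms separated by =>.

S => small M => small small S eats => small small small M eats => small small small S eats => small small small small M eats => small small small small S eats => small small small small small M eats => small small small small small small S eats eats => small small small small small small small M eats eats => small small small small small small small S eats eats => small small small small small small small that that small eats eats

S => small M   [S -> small M]
small M => small small S eats   [M -> small S eats]
small small S eats => small small small M eats   [S -> small M]
small small small M eats => small small small S eats   [M -> S]
small small small S eats => small small small small M eats   [S -> small M]
small small small small M eats => small small small small S eats   [M -> S]
small small small small S eats => small small small small small M eats   [S -> small M]
small small small small small M eats => small small small small small small S eats eats   [M -> small S eats]
small small small small small small S eats eats => small small small small small small small M eats eats   [S -> small M]
small small small small small small small M eats eats => small small small small small small small S eats eats   [M -> S]
small small small small small small small S eats eats => small small small small small small small that that small eats eats   [S -> that that small]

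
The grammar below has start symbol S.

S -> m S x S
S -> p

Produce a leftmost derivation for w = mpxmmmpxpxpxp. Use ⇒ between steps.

S ⇒ mSxS ⇒ mpxS ⇒ mpxmSxS ⇒ mpxmmSxSxS ⇒ mpxmmmSxSxSxS ⇒ mpxmmmpxSxSxS ⇒ mpxmmmpxpxSxS ⇒ mpxmmmpxpxpxS ⇒ mpxmmmpxpxpxp

S ⇒ mSxS   [S -> m S x S]
mSxS ⇒ mpxS   [S -> p]
mpxS ⇒ mpxmSxS   [S -> m S x S]
mpxmSxS ⇒ mpxmmSxSxS   [S -> m S x S]
mpxmmSxSxS ⇒ mpxmmmSxSxSxS   [S -> m S x S]
mpxmmmSxSxSxS ⇒ mpxmmmpxSxSxS   [S -> p]
mpxmmmpxSxSxS ⇒ mpxmmmpxpxSxS   [S -> p]
mpxmmmpxpxSxS ⇒ mpxmmmpxpxpxS   [S -> p]
mpxmmmpxpxpxS ⇒ mpxmmmpxpxpxp   [S -> p]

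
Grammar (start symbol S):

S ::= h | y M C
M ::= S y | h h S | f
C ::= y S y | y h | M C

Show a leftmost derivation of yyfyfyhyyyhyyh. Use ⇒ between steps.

S ⇒ yMC   [S ::= y M C]
yMC ⇒ ySyC   [M ::= S y]
ySyC ⇒ yyMCyC   [S ::= y M C]
yyMCyC ⇒ yyfCyC   [M ::= f]
yyfCyC ⇒ yyfMCyC   [C ::= M C]
yyfMCyC ⇒ yyfSyCyC   [M ::= S y]
yyfSyCyC ⇒ yyfyMCyCyC   [S ::= y M C]
yyfyMCyCyC ⇒ yyfyfCyCyC   [M ::= f]
yyfyfCyCyC ⇒ yyfyfySyyCyC   [C ::= y S y]
yyfyfySyyCyC ⇒ yyfyfyhyyCyC   [S ::= h]
yyfyfyhyyCyC ⇒ yyfyfyhyyyhyC   [C ::= y h]
yyfyfyhyyyhyC ⇒ yyfyfyhyyyhyyh   [C ::= y h]

S⇒yMC⇒ySyC⇒yyMCyC⇒yyfCyC⇒yyfMCyC⇒yyfSyCyC⇒yyfyMCyCyC⇒yyfyfCyCyC⇒yyfyfySyyCyC⇒yyfyfyhyyCyC⇒yyfyfyhyyyhyC⇒yyfyfyhyyyhyyh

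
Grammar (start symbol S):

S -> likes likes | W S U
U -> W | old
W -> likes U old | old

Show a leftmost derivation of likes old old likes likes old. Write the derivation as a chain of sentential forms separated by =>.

S => W S U => likes U old S U => likes W old S U => likes old old S U => likes old old likes likes U => likes old old likes likes old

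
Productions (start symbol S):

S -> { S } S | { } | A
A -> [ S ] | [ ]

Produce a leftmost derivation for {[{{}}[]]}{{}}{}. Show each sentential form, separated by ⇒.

S ⇒ {S}S   [S -> { S } S]
{S}S ⇒ {A}S   [S -> A]
{A}S ⇒ {[S]}S   [A -> [ S ]]
{[S]}S ⇒ {[{S}S]}S   [S -> { S } S]
{[{S}S]}S ⇒ {[{{}}S]}S   [S -> { }]
{[{{}}S]}S ⇒ {[{{}}A]}S   [S -> A]
{[{{}}A]}S ⇒ {[{{}}[]]}S   [A -> [ ]]
{[{{}}[]]}S ⇒ {[{{}}[]]}{S}S   [S -> { S } S]
{[{{}}[]]}{S}S ⇒ {[{{}}[]]}{{}}S   [S -> { }]
{[{{}}[]]}{{}}S ⇒ {[{{}}[]]}{{}}{}   [S -> { }]

S ⇒ {S}S ⇒ {A}S ⇒ {[S]}S ⇒ {[{S}S]}S ⇒ {[{{}}S]}S ⇒ {[{{}}A]}S ⇒ {[{{}}[]]}S ⇒ {[{{}}[]]}{S}S ⇒ {[{{}}[]]}{{}}S ⇒ {[{{}}[]]}{{}}{}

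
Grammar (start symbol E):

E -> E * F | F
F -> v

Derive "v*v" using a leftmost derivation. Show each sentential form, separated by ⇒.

E⇒E*F⇒F*F⇒v*F⇒v*v

E ⇒ E*F   [E -> E * F]
E*F ⇒ F*F   [E -> F]
F*F ⇒ v*F   [F -> v]
v*F ⇒ v*v   [F -> v]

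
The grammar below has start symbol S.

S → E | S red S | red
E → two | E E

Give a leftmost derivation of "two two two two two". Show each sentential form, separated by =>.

S => E => E E => E E E => E E E E => E E E E E => two E E E E => two two E E E => two two two E E => two two two two E => two two two two two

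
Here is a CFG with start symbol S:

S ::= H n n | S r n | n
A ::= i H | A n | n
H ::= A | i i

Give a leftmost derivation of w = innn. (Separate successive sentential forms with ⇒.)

S ⇒ Hnn ⇒ Ann ⇒ iHnn ⇒ iAnn ⇒ innn

S ⇒ Hnn   [S ::= H n n]
Hnn ⇒ Ann   [H ::= A]
Ann ⇒ iHnn   [A ::= i H]
iHnn ⇒ iAnn   [H ::= A]
iAnn ⇒ innn   [A ::= n]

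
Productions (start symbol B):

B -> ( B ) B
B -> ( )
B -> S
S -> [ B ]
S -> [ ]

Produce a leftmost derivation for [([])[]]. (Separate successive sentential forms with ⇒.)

B ⇒ S ⇒ [B] ⇒ [(B)B] ⇒ [(S)B] ⇒ [([])B] ⇒ [([])S] ⇒ [([])[]]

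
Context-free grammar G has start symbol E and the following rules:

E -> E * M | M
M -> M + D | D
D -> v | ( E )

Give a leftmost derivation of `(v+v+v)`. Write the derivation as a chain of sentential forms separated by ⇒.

E ⇒ M   [E -> M]
M ⇒ D   [M -> D]
D ⇒ (E)   [D -> ( E )]
(E) ⇒ (M)   [E -> M]
(M) ⇒ (M+D)   [M -> M + D]
(M+D) ⇒ (M+D+D)   [M -> M + D]
(M+D+D) ⇒ (D+D+D)   [M -> D]
(D+D+D) ⇒ (v+D+D)   [D -> v]
(v+D+D) ⇒ (v+v+D)   [D -> v]
(v+v+D) ⇒ (v+v+v)   [D -> v]

E ⇒ M ⇒ D ⇒ (E) ⇒ (M) ⇒ (M+D) ⇒ (M+D+D) ⇒ (D+D+D) ⇒ (v+D+D) ⇒ (v+v+D) ⇒ (v+v+v)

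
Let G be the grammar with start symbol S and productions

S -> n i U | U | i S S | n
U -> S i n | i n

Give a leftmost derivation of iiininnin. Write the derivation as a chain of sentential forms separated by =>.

S => U   [S -> U]
U => Sin   [U -> S i n]
Sin => iSSin   [S -> i S S]
iSSin => iiSSSin   [S -> i S S]
iiSSSin => iiUSSin   [S -> U]
iiUSSin => iiinSSin   [U -> i n]
iiinSSin => iiinUSin   [S -> U]
iiinUSin => iiininSin   [U -> i n]
iiininSin => iiininnin   [S -> n]

S => U => Sin => iSSin => iiSSSin => iiUSSin => iiinSSin => iiinUSin => iiininSin => iiininnin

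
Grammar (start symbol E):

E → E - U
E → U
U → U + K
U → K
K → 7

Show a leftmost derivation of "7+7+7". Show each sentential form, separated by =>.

E => U   [E → U]
U => U+K   [U → U + K]
U+K => U+K+K   [U → U + K]
U+K+K => K+K+K   [U → K]
K+K+K => 7+K+K   [K → 7]
7+K+K => 7+7+K   [K → 7]
7+7+K => 7+7+7   [K → 7]

E => U => U+K => U+K+K => K+K+K => 7+K+K => 7+7+K => 7+7+7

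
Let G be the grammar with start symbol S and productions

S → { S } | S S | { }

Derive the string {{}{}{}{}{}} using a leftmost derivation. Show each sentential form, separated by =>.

S => {S} => {SS} => {SSS} => {SSSS} => {SSSSS} => {{}SSSS} => {{}{}SSS} => {{}{}{}SS} => {{}{}{}{}S} => {{}{}{}{}{}}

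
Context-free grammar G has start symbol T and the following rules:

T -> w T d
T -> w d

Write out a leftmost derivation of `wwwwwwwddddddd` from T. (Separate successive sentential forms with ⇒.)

T ⇒ wTd   [T -> w T d]
wTd ⇒ wwTdd   [T -> w T d]
wwTdd ⇒ wwwTddd   [T -> w T d]
wwwTddd ⇒ wwwwTdddd   [T -> w T d]
wwwwTdddd ⇒ wwwwwTddddd   [T -> w T d]
wwwwwTddddd ⇒ wwwwwwTdddddd   [T -> w T d]
wwwwwwTdddddd ⇒ wwwwwwwddddddd   [T -> w d]

T ⇒ wTd ⇒ wwTdd ⇒ wwwTddd ⇒ wwwwTdddd ⇒ wwwwwTddddd ⇒ wwwwwwTdddddd ⇒ wwwwwwwddddddd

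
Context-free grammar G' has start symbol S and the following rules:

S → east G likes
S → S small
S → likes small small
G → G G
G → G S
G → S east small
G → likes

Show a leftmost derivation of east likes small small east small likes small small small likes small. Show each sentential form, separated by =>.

S => S small   [S → S small]
S small => east G likes small   [S → east G likes]
east G likes small => east G S likes small   [G → G S]
east G S likes small => east S east small S likes small   [G → S east small]
east S east small S likes small => east likes small small east small S likes small   [S → likes small small]
east likes small small east small S likes small => east likes small small east small S small likes small   [S → S small]
east likes small small east small S small likes small => east likes small small east small likes small small small likes small   [S → likes small small]

S => S small => east G likes small => east G S likes small => east S east small S likes small => east likes small small east small S likes small => east likes small small east small S small likes small => east likes small small east small likes small small small likes small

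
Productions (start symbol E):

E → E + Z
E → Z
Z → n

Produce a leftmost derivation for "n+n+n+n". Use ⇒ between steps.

E ⇒ E+Z   [E → E + Z]
E+Z ⇒ E+Z+Z   [E → E + Z]
E+Z+Z ⇒ E+Z+Z+Z   [E → E + Z]
E+Z+Z+Z ⇒ Z+Z+Z+Z   [E → Z]
Z+Z+Z+Z ⇒ n+Z+Z+Z   [Z → n]
n+Z+Z+Z ⇒ n+n+Z+Z   [Z → n]
n+n+Z+Z ⇒ n+n+n+Z   [Z → n]
n+n+n+Z ⇒ n+n+n+n   [Z → n]

E ⇒ E+Z ⇒ E+Z+Z ⇒ E+Z+Z+Z ⇒ Z+Z+Z+Z ⇒ n+Z+Z+Z ⇒ n+n+Z+Z ⇒ n+n+n+Z ⇒ n+n+n+n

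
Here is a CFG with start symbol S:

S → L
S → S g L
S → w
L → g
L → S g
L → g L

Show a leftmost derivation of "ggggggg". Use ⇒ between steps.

S ⇒ SgL ⇒ SgLgL ⇒ LgLgL ⇒ ggLgL ⇒ gggLgL ⇒ gggggL ⇒ gggggSg ⇒ gggggLg ⇒ ggggggg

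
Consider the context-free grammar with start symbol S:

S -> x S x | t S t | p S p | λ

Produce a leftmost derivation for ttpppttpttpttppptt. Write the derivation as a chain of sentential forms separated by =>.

S => tSt   [S -> t S t]
tSt => ttStt   [S -> t S t]
ttStt => ttpSptt   [S -> p S p]
ttpSptt => ttppSpptt   [S -> p S p]
ttppSpptt => ttpppSppptt   [S -> p S p]
ttpppSppptt => ttppptStppptt   [S -> t S t]
ttppptStppptt => ttpppttSttppptt   [S -> t S t]
ttpppttSttppptt => ttpppttpSpttppptt   [S -> p S p]
ttpppttpSpttppptt => ttpppttptStpttppptt   [S -> t S t]
ttpppttptStpttppptt => ttpppttpttpttppptt   [S -> λ]

S=>tSt=>ttStt=>ttpSptt=>ttppSpptt=>ttpppSppptt=>ttppptStppptt=>ttpppttSttppptt=>ttpppttpSpttppptt=>ttpppttptStpttppptt=>ttpppttpttpttppptt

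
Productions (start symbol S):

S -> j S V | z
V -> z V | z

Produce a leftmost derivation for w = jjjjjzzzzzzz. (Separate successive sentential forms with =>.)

S=>jSV=>jjSVV=>jjjSVVV=>jjjjSVVVV=>jjjjjSVVVVV=>jjjjjzVVVVV=>jjjjjzzVVVVV=>jjjjjzzzVVVV=>jjjjjzzzzVVV=>jjjjjzzzzzVV=>jjjjjzzzzzzV=>jjjjjzzzzzzz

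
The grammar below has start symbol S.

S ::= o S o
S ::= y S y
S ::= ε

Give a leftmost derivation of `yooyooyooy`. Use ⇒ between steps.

S ⇒ ySy ⇒ yoSoy ⇒ yooSooy ⇒ yooySyooy ⇒ yooyoSoyooy ⇒ yooyooyooy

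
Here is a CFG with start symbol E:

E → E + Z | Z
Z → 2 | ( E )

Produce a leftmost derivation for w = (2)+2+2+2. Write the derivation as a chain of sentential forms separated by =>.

E => E+Z   [E → E + Z]
E+Z => E+Z+Z   [E → E + Z]
E+Z+Z => E+Z+Z+Z   [E → E + Z]
E+Z+Z+Z => Z+Z+Z+Z   [E → Z]
Z+Z+Z+Z => (E)+Z+Z+Z   [Z → ( E )]
(E)+Z+Z+Z => (Z)+Z+Z+Z   [E → Z]
(Z)+Z+Z+Z => (2)+Z+Z+Z   [Z → 2]
(2)+Z+Z+Z => (2)+2+Z+Z   [Z → 2]
(2)+2+Z+Z => (2)+2+2+Z   [Z → 2]
(2)+2+2+Z => (2)+2+2+2   [Z → 2]

E => E+Z => E+Z+Z => E+Z+Z+Z => Z+Z+Z+Z => (E)+Z+Z+Z => (Z)+Z+Z+Z => (2)+Z+Z+Z => (2)+2+Z+Z => (2)+2+2+Z => (2)+2+2+2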